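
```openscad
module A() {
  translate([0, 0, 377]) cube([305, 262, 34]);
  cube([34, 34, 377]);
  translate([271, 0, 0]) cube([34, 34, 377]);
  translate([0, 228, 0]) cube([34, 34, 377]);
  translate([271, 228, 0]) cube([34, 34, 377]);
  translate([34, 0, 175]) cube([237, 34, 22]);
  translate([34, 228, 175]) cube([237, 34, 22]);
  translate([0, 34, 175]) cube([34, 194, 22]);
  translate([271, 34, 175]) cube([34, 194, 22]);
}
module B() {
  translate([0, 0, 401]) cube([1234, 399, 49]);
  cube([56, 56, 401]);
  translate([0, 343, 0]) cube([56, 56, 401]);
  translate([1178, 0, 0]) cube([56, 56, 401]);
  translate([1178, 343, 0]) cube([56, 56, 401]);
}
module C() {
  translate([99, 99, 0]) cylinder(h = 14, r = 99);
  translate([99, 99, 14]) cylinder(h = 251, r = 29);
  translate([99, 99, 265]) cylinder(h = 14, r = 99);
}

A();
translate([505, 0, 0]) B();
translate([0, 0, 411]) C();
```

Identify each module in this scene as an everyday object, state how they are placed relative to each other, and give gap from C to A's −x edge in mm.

The spool's min-x is at 0; the stool's min-x is 0; gap = 0 mm.

A is a stool. B is a bench. C is a spool. The bench is on the floor beside the stool on its +x side. The spool is on top of the stool. The gap from the spool to the stool's −x edge is 0 mm.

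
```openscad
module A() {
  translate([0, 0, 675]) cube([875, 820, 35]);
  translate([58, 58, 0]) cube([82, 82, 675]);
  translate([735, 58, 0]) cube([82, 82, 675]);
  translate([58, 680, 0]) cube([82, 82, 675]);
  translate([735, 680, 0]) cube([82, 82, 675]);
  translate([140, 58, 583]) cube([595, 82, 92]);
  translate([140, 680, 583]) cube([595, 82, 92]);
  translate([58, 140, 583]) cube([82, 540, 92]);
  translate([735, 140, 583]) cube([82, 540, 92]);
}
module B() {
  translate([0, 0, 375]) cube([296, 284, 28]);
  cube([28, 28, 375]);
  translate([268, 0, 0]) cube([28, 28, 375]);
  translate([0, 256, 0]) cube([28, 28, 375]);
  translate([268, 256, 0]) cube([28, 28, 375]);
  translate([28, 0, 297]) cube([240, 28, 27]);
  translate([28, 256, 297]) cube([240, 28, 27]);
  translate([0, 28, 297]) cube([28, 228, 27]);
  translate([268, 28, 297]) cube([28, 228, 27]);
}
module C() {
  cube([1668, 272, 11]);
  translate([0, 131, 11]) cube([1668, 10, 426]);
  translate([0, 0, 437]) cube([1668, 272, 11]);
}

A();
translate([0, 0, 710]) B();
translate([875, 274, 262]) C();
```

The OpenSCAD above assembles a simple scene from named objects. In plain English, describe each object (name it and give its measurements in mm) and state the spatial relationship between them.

A is a table with a 875×820 mm rectangular top, 35 mm thick, top surface at z = 710 mm, supported by four 82×82 mm square legs, each inset 58 mm from the nearest pair of top edges, running from the floor. Four apron rails, 82 mm thick and 92 mm tall, run between adjacent legs with their top edges flush with the underside of the top and their outer faces flush with the legs' outer faces.

B is a four-legged stool. The seat is 296×284 mm, 28 mm thick, top at z = 403 mm. It stands on four square legs, each 28×28 mm in cross-section, from z = 0 to the seat underside, each flush with a corner of the seat. Four stretchers, 28 mm wide and 27 mm tall, connect adjacent legs with their undersides at z = 297 mm, each running between the inner faces of the legs it joins and aligned with the legs' outer faces on the other axis.

C is an I-beam lying along x, 1668 mm long. Overall section height 448 mm. Two flanges 272 mm wide (y) and 11 mm thick, one on the floor and one at the top; a web 10 mm thick runs between them, centred on the flange width.

The stool is on top of the table. The I-beam is beside the table with their tops flush at z = 710.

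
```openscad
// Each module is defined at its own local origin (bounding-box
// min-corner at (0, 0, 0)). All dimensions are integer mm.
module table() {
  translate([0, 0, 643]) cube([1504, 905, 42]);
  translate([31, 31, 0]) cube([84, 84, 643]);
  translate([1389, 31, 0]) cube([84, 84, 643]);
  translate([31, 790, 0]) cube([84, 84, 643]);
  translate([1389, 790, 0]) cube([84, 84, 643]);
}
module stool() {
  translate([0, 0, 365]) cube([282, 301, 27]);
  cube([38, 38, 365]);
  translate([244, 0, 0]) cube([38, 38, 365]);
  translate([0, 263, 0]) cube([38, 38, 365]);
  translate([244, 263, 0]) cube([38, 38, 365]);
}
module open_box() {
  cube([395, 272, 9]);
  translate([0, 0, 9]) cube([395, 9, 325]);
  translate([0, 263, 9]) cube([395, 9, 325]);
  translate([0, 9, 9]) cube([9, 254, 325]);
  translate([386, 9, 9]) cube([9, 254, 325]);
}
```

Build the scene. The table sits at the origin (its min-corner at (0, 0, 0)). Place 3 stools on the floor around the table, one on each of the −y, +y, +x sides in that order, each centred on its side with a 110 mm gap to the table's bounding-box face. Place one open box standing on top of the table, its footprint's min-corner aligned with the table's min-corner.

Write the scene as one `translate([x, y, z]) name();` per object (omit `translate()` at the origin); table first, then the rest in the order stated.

table();
translate([611, -411, 0]) stool();
translate([611, 1015, 0]) stool();
translate([1614, 302, 0]) stool();
translate([0, 0, 685]) open_box();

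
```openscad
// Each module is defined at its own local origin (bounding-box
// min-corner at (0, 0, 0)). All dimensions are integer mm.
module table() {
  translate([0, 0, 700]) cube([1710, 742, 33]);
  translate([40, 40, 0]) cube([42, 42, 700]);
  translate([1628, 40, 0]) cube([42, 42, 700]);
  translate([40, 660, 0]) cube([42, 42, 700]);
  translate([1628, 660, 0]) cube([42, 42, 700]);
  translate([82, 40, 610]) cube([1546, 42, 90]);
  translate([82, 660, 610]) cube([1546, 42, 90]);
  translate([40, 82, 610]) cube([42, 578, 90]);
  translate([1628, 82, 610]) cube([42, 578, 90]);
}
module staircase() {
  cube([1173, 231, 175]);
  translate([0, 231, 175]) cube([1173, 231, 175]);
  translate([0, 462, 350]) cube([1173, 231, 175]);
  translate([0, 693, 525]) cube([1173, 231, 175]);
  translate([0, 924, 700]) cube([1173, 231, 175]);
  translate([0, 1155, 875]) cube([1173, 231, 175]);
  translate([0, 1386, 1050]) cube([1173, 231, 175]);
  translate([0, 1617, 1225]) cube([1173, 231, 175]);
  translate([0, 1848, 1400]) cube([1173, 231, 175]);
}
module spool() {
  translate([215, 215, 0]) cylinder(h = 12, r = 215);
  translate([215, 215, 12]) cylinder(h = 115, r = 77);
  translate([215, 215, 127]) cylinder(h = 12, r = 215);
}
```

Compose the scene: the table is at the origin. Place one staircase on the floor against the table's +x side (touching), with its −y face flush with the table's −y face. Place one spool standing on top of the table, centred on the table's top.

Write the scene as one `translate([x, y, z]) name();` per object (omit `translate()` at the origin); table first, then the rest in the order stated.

table();
translate([1710, 0, 0]) staircase();
translate([640, 156, 733]) spool();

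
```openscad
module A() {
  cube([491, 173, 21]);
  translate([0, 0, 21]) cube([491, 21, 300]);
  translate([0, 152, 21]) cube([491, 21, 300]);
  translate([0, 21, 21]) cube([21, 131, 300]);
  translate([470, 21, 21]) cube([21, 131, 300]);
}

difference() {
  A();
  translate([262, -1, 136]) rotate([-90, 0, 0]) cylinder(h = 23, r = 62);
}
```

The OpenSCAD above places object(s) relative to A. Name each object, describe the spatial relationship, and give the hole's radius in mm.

A is an open box. The open box has a circular hole through its front wall. The hole's radius is 62 mm.

The subtracted cylinder has r = 62 mm.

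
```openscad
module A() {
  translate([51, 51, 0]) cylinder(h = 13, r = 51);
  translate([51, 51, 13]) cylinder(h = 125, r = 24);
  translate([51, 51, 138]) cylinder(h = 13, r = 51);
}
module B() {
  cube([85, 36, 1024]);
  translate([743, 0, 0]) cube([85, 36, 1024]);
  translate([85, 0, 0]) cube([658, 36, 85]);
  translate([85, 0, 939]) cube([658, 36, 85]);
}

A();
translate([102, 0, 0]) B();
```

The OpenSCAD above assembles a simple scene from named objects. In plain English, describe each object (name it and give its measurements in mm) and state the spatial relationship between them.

A is a spool: two coaxial disc flanges of radius 51 mm and thickness 13 mm, joined by a core cylinder of radius 24 mm and height 125 mm. The lower flange rests on z = 0 and the three cylinders share a vertical axis.

B is a rectangular picture frame lying in the x–z plane (depth along y). The opening is 658 mm wide (x) by 854 mm tall (z), surrounded by a border 85 mm wide on all four sides. The frame is 36 mm deep and is made of two full-height vertical stiles with two horizontal rails fitted between them.

The picture frame is against the spool's +x side, with their −y faces flush.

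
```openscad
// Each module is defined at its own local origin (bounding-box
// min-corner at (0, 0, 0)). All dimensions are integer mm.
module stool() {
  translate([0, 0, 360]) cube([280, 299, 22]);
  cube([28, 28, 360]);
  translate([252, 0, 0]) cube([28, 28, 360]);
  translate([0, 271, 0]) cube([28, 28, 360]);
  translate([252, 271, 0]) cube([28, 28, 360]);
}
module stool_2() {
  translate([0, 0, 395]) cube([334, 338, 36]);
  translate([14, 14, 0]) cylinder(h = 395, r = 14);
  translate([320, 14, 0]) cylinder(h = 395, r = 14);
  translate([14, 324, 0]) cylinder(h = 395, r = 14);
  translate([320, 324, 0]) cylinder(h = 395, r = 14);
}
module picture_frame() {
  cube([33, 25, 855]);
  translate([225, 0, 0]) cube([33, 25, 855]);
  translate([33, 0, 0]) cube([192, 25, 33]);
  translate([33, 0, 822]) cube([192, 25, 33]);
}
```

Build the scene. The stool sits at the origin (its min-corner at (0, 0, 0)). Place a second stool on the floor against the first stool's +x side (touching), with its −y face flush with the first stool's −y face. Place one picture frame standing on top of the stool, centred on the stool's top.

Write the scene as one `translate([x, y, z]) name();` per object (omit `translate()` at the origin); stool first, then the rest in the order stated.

stool();
translate([280, 0, 0]) stool_2();
translate([11, 137, 382]) picture_frame();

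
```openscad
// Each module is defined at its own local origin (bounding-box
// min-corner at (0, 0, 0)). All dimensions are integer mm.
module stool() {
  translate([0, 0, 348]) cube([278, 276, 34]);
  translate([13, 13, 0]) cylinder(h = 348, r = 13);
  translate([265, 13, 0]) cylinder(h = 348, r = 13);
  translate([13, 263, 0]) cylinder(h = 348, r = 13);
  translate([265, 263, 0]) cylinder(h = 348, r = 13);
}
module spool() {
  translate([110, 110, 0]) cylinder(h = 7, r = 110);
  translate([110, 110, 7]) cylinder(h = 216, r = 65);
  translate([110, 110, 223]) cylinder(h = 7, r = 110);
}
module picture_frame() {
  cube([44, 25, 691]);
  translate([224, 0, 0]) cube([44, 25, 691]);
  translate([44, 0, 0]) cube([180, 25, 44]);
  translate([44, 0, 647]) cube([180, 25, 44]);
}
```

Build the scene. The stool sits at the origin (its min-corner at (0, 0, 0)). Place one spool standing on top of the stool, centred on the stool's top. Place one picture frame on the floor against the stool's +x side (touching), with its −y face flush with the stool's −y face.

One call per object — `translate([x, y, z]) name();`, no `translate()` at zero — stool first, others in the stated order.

stool();
translate([29, 28, 382]) spool();
translate([278, 0, 0]) picture_frame();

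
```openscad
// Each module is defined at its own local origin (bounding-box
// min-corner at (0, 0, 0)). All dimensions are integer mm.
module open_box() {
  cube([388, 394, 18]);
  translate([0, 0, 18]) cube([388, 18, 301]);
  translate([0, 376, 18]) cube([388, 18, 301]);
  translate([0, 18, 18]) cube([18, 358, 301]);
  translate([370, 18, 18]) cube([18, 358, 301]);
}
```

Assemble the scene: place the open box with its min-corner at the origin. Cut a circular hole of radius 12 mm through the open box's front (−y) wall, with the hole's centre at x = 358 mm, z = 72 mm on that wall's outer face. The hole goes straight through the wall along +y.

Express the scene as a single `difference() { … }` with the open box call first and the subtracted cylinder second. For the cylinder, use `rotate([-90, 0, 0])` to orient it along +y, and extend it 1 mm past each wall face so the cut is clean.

difference() {
  open_box();
  translate([358, -1, 72]) rotate([-90, 0, 0]) cylinder(h = 20, r = 12);
}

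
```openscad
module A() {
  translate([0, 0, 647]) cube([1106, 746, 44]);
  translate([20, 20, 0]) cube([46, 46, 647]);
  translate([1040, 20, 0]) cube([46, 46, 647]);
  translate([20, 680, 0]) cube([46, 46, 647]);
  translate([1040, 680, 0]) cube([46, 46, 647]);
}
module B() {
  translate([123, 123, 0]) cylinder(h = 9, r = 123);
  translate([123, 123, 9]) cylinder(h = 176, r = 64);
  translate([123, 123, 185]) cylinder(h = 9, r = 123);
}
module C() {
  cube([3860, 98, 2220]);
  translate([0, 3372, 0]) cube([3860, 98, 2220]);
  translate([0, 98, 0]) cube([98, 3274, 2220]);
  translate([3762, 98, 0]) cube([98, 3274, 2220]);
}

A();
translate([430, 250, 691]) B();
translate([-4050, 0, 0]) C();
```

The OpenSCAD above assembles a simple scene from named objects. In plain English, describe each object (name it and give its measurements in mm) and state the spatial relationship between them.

A is a table with a 1106×746 mm rectangular top, 44 mm thick, top surface at z = 691 mm, supported by four 46×46 mm square legs, each inset 20 mm from the nearest pair of top edges, running from the floor.

B is a spool: two coaxial disc flanges of radius 123 mm and thickness 9 mm, joined by a core cylinder of radius 64 mm and height 176 mm. The lower flange rests on z = 0 and the three cylinders share a vertical axis.

C is the wall frame of a small rectangular building: four walls, each 2220 mm tall and 98 mm thick, enclosing a footprint 3860 mm (x) by 3470 mm (y) outside-to-outside, with no floor or roof. The front and back walls (the −y and +y sides) span the full width; the two side walls fit between them.

The spool is on top of the table, centred. The house frame is on the floor beside the table on its −x side.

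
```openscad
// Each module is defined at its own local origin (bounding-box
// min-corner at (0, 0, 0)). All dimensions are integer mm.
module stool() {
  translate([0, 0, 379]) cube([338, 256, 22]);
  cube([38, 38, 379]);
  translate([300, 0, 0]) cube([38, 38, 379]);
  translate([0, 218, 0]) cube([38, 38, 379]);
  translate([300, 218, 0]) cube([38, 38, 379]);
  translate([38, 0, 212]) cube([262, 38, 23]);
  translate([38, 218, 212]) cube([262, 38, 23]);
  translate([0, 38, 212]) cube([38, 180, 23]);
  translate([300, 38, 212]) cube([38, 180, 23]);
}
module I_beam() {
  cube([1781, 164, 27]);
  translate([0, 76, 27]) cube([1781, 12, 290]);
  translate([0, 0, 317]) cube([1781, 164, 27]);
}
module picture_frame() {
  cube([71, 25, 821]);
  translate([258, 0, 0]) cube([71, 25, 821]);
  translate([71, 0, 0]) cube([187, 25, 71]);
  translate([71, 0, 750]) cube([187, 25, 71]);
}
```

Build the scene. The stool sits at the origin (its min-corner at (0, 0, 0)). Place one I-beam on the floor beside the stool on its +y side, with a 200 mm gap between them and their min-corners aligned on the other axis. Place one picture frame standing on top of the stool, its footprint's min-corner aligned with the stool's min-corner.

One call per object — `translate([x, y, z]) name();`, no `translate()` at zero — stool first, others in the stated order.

stool();
translate([0, 456, 0]) I_beam();
translate([0, 0, 401]) picture_frame();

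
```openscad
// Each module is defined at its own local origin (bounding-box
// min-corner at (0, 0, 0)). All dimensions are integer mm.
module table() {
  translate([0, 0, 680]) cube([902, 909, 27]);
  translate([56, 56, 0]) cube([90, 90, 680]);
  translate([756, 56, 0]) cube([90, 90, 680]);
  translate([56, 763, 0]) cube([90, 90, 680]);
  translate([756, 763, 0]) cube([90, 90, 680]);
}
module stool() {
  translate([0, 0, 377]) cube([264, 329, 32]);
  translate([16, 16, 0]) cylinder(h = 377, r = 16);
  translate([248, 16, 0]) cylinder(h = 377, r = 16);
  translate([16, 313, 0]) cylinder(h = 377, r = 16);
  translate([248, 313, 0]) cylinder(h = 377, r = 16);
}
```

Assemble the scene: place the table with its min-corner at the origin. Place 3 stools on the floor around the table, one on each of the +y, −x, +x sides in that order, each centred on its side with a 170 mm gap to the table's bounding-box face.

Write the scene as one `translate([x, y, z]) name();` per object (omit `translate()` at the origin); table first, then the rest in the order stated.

table();
translate([319, 1079, 0]) stool();
translate([-434, 290, 0]) stool();
translate([1072, 290, 0]) stool();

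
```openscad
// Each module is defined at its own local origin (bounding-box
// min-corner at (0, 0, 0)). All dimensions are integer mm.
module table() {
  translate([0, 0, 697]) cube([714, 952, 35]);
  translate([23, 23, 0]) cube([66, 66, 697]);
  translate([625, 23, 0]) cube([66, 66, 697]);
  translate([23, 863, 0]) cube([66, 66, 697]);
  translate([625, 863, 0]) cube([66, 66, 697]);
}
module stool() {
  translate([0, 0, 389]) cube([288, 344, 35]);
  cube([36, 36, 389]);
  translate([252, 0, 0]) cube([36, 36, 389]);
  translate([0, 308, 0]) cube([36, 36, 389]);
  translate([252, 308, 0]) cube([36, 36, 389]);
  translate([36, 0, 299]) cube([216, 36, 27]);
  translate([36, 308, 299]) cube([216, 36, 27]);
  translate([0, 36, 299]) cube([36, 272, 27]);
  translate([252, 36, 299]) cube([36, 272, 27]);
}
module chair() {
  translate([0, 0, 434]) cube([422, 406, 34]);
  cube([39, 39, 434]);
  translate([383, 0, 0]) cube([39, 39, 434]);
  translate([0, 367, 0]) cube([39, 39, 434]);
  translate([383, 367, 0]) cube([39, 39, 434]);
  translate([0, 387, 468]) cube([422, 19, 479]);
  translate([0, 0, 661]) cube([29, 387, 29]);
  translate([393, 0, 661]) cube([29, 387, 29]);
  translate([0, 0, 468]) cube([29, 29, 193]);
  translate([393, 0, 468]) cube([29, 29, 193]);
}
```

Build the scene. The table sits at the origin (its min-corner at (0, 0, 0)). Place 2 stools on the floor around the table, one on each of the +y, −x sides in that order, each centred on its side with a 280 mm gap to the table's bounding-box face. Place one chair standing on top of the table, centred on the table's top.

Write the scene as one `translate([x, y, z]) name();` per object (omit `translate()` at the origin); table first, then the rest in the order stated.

table();
translate([213, 1232, 0]) stool();
translate([-568, 304, 0]) stool();
translate([146, 273, 732]) chair();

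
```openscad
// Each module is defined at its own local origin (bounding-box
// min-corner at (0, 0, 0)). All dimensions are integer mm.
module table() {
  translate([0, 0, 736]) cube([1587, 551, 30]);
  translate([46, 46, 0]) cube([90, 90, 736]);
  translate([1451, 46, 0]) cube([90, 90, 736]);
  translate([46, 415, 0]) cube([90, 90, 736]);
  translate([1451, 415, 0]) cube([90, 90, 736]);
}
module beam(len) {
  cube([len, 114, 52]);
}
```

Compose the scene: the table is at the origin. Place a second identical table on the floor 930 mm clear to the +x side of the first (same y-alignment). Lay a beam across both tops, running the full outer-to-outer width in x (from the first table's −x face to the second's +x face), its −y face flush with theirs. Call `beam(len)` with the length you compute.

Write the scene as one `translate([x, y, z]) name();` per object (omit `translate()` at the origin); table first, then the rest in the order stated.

table();
translate([2517, 0, 0]) table();
translate([0, 0, 766]) beam(4104);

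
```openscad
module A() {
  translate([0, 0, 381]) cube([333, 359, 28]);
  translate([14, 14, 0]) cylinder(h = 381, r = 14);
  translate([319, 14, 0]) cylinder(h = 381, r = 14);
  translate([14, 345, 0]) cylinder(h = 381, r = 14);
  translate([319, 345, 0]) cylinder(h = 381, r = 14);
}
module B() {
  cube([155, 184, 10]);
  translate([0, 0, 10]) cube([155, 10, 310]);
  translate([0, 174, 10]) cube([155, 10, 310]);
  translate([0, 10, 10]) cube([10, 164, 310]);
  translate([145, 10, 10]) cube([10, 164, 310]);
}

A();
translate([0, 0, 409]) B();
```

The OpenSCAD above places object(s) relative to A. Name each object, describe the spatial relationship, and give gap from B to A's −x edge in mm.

A is a stool. B is an open box. The open box is on top of the stool. The gap from the open box to the stool's −x edge is 0 mm.

The open box's min-x is at 0; the stool's min-x is 0; gap = 0 mm.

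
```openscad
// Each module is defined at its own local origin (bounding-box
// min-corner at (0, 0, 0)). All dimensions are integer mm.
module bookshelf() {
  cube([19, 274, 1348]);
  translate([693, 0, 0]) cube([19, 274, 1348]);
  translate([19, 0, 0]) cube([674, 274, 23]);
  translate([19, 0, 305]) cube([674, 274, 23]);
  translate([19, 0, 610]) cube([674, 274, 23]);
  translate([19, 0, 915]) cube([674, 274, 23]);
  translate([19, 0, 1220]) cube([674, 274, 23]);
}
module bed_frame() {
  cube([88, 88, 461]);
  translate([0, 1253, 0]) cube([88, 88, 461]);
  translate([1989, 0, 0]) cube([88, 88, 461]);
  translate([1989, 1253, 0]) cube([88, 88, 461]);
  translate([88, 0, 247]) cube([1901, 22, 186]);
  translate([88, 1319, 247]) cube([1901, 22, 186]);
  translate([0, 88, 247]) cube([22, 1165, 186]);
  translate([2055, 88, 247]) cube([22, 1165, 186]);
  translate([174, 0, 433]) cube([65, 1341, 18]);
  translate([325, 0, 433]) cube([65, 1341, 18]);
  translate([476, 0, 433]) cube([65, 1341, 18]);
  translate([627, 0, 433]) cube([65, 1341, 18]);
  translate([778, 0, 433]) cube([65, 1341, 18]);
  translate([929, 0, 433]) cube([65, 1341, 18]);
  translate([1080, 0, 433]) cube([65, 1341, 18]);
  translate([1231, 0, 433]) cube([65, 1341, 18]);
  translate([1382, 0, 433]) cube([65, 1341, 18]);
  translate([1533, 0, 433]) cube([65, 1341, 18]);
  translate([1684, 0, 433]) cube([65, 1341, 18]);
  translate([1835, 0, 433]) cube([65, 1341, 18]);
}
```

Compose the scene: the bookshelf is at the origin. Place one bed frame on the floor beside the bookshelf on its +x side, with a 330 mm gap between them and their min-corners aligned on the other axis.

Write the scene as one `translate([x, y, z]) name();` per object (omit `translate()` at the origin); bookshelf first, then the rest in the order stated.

bookshelf();
translate([1042, 0, 0]) bed_frame();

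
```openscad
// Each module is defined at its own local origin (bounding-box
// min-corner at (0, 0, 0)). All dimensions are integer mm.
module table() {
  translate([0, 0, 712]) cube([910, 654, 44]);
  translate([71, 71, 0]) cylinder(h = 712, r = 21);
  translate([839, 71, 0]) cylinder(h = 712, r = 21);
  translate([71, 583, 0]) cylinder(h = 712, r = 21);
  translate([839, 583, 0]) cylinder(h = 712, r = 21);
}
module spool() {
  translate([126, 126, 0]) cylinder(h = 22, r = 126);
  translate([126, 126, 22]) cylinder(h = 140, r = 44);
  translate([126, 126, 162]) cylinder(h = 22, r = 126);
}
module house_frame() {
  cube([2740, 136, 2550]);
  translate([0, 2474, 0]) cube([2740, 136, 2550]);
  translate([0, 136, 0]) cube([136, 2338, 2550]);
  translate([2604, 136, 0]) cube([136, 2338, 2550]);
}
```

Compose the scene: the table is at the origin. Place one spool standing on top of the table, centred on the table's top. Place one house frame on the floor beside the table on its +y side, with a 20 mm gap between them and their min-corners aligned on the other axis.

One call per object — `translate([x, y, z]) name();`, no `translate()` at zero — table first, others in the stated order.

table();
translate([329, 201, 756]) spool();
translate([0, 674, 0]) house_frame();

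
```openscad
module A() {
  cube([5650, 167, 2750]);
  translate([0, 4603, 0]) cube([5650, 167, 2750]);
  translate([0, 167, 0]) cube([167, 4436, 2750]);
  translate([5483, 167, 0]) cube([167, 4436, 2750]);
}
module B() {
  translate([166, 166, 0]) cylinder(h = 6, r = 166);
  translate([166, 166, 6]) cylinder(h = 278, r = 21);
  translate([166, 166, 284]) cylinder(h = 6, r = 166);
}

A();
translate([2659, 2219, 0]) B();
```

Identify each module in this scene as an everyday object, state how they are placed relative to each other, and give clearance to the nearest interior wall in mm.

Clearances: x = 2492, y = 2052; minimum 2052 mm.

A is a house frame. B is a spool. The spool sits inside the house frame, centred. The clearance to the nearest interior wall is 2052 mm.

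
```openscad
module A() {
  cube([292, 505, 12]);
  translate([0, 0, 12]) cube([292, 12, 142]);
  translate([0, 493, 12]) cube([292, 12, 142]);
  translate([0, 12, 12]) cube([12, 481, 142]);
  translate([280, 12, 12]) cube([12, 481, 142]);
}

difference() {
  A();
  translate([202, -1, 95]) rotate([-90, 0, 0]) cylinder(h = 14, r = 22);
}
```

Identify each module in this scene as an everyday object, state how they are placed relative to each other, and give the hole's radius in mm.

The subtracted cylinder has r = 22 mm.

A is an open box. The open box has a circular hole through its front wall. The hole's radius is 22 mm.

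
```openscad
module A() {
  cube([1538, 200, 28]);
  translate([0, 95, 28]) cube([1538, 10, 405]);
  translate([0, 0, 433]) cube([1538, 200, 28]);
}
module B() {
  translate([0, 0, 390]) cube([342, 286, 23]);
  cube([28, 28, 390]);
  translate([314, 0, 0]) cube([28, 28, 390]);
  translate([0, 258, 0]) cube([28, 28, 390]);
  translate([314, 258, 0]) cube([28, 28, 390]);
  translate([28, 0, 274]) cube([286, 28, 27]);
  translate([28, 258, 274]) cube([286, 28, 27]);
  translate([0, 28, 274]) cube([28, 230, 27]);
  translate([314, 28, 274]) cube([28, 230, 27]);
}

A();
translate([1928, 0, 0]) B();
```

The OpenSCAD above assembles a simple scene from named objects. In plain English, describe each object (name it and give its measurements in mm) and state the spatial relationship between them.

A is an I-beam lying along x, 1538 mm long. Overall section height 461 mm. Two flanges 200 mm wide (y) and 28 mm thick, one on the floor and one at the top; a web 10 mm thick runs between them, centred on the flange width.

B is a four-legged stool. The seat is a 342×286×23 mm slab whose top surface is at z = 413 mm; four square legs, each 28×28 mm in cross-section, run from the floor (z = 0) to the underside of the seat, each flush with a corner of the seat. Four stretchers, 28 mm wide and 27 mm tall, connect adjacent legs with their undersides at z = 274 mm, each running between the inner faces of the legs it joins and aligned with the legs' outer faces on the other axis.

The stool is on the floor beside the I-beam on its +x side.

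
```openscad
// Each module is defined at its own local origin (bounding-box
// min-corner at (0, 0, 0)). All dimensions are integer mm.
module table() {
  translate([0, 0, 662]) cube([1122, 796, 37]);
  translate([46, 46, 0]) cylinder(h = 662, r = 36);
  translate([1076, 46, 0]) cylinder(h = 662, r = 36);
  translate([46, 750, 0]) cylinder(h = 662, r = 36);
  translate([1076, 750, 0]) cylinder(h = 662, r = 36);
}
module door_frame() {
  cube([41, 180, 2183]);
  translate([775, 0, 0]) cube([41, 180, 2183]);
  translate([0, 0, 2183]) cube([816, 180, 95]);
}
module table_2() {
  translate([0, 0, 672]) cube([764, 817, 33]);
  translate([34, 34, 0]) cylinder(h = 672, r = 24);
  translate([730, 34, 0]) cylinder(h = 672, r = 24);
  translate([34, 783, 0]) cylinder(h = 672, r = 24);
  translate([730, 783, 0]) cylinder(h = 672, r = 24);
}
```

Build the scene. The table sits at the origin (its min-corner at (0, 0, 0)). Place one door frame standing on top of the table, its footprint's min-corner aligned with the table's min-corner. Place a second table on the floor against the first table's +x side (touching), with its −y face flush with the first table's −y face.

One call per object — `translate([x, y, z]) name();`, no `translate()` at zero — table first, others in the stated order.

table();
translate([0, 0, 699]) door_frame();
translate([1122, 0, 0]) table_2();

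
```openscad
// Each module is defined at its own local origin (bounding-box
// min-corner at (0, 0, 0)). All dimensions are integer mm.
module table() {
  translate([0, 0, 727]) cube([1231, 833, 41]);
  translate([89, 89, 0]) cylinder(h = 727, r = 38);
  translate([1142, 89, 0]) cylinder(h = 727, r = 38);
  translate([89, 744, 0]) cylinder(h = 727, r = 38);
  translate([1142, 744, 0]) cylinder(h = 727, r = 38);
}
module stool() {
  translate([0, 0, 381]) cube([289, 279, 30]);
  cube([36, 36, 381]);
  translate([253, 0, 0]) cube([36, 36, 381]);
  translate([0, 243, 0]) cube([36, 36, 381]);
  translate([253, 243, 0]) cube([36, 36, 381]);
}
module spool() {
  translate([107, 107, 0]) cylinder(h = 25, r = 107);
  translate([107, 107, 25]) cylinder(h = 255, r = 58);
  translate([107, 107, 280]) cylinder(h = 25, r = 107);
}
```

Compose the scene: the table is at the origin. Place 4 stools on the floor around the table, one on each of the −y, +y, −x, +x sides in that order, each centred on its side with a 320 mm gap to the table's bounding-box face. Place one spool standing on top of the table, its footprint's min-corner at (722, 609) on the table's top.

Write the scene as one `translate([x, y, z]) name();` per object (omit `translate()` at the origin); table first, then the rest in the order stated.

table();
translate([471, -599, 0]) stool();
translate([471, 1153, 0]) stool();
translate([-609, 277, 0]) stool();
translate([1551, 277, 0]) stool();
translate([722, 609, 768]) spool();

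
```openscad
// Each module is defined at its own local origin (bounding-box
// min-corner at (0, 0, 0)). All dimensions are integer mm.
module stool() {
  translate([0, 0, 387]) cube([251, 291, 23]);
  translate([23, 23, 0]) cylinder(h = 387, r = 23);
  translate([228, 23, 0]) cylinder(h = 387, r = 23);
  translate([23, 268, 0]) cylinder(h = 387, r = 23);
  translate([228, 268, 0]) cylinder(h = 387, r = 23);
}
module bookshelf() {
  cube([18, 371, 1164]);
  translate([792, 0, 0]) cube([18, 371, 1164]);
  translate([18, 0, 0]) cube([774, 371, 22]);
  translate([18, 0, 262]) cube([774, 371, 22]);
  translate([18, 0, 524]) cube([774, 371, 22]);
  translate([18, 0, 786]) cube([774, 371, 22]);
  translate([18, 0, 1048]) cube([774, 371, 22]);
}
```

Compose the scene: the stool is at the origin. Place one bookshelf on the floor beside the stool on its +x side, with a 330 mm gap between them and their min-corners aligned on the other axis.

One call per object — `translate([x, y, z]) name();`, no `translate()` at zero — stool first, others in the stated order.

stool();
translate([581, 0, 0]) bookshelf();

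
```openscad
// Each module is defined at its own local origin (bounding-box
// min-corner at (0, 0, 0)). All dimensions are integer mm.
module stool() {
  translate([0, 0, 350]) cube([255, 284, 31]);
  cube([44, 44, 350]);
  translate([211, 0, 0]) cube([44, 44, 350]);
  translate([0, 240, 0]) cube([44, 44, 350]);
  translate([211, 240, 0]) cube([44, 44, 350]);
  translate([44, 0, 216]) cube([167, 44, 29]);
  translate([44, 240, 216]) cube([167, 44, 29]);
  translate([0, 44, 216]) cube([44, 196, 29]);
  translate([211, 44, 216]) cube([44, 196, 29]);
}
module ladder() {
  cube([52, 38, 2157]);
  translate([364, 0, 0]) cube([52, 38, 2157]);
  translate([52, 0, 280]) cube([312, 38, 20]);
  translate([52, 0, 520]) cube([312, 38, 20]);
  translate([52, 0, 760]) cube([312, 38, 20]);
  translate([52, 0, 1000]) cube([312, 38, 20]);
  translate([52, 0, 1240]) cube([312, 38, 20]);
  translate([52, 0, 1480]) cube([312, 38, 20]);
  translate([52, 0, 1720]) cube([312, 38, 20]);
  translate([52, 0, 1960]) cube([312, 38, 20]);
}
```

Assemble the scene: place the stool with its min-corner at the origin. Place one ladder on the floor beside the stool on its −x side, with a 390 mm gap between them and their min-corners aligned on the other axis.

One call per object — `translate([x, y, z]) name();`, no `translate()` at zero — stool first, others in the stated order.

stool();
translate([-806, 0, 0]) ladder();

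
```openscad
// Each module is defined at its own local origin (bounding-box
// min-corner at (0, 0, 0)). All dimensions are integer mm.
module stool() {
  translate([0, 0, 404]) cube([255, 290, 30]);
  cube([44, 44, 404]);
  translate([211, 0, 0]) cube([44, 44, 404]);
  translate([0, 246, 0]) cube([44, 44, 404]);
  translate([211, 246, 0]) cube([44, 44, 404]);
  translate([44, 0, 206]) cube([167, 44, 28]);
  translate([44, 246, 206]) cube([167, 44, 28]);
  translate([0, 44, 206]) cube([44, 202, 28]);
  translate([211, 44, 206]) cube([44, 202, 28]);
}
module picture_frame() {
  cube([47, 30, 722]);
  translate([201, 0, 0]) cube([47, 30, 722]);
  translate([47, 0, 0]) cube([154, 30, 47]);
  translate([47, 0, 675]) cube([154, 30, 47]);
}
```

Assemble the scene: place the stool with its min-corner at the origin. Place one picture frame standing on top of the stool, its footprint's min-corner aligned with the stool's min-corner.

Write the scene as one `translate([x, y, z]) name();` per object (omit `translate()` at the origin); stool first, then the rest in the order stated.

stool();
translate([0, 0, 434]) picture_frame();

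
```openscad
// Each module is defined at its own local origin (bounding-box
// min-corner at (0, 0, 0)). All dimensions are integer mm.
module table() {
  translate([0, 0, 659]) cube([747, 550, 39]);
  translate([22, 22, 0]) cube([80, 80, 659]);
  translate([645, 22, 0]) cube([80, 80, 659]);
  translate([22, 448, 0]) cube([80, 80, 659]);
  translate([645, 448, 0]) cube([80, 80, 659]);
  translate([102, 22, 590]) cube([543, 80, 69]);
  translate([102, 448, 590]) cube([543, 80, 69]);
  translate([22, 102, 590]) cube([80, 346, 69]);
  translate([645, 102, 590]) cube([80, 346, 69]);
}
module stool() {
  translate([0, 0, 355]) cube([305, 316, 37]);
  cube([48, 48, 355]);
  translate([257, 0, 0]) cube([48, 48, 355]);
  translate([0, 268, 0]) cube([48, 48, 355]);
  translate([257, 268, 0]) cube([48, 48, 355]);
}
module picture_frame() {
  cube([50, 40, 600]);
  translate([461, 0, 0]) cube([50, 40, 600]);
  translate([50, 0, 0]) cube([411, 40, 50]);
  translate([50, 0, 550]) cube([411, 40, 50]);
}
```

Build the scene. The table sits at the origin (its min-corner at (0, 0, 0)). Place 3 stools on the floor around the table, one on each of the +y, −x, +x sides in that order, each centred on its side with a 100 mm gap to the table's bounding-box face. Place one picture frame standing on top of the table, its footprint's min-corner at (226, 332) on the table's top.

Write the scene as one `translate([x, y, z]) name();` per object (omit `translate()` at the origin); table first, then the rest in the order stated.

table();
translate([221, 650, 0]) stool();
translate([-405, 117, 0]) stool();
translate([847, 117, 0]) stool();
translate([226, 332, 698]) picture_frame();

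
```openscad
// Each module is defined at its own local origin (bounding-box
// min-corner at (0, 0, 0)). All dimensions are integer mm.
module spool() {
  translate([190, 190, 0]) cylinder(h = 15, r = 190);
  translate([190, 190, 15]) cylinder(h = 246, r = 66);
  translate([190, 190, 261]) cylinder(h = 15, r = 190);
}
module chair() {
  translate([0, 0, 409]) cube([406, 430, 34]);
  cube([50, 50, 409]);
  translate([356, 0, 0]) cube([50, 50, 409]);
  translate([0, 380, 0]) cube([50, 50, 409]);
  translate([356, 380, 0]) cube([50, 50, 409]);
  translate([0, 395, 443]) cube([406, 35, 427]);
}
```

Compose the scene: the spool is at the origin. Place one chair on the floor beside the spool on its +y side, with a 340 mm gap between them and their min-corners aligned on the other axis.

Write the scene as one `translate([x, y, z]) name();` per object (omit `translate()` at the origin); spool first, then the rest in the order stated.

spool();
translate([0, 720, 0]) chair();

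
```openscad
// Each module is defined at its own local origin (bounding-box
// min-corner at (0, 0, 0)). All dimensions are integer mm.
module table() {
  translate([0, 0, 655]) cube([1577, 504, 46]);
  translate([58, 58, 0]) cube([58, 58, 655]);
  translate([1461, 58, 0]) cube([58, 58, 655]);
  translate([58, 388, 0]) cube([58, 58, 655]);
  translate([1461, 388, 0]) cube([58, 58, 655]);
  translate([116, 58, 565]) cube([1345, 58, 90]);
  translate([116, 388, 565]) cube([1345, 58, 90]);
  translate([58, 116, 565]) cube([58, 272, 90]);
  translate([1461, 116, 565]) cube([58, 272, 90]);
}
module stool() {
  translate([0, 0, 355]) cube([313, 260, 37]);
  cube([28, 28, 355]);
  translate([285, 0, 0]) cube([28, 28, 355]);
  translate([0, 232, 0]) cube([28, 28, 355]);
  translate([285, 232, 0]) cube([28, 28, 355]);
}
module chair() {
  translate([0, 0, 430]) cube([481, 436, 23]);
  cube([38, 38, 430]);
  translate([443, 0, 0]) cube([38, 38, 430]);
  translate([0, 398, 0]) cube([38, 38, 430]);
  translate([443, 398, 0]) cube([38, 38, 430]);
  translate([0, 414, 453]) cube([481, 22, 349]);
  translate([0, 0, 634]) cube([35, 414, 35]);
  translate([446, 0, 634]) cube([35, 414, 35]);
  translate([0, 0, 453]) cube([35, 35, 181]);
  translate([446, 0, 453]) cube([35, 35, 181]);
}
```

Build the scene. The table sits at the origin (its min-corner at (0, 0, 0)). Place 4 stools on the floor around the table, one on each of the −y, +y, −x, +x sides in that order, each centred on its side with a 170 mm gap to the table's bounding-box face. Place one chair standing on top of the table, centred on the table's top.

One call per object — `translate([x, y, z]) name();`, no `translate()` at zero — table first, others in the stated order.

table();
translate([632, -430, 0]) stool();
translate([632, 674, 0]) stool();
translate([-483, 122, 0]) stool();
translate([1747, 122, 0]) stool();
translate([548, 34, 701]) chair();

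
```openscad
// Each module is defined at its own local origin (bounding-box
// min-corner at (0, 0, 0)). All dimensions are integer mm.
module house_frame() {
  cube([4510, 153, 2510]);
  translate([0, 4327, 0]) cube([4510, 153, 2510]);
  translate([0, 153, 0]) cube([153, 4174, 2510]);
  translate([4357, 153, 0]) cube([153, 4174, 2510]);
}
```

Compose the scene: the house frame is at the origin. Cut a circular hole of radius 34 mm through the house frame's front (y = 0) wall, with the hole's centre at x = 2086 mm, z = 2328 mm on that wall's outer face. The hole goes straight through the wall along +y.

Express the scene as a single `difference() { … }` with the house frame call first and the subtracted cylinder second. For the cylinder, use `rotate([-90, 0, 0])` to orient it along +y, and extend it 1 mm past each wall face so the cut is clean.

difference() {
  house_frame();
  translate([2086, -1, 2328]) rotate([-90, 0, 0]) cylinder(h = 155, r = 34);
}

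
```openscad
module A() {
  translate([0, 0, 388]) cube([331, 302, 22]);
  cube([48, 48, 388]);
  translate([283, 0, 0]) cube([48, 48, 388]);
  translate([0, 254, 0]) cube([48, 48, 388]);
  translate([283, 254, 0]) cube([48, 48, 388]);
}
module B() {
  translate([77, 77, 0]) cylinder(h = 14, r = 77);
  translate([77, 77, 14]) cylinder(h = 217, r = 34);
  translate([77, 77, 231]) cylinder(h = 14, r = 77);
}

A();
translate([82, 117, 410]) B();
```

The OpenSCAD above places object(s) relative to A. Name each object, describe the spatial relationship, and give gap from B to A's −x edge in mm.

The spool's min-x is at 82; the stool's min-x is 0; gap = 82 mm.

A is a stool. B is a spool. The spool is on top of the stool. The gap from the spool to the stool's −x edge is 82 mm.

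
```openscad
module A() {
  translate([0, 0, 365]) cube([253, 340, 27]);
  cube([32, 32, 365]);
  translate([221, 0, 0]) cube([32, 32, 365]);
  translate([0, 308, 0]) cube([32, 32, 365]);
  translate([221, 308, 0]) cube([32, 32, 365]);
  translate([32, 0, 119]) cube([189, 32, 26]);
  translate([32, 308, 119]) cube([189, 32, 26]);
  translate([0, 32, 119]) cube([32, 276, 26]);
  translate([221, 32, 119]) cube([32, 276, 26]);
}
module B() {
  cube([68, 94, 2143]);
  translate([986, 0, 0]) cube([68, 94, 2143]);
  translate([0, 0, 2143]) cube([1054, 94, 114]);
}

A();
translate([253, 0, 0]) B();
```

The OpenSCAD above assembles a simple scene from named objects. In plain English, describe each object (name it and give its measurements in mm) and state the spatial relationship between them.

A is a four-legged stool. The seat is 253×340 mm, 27 mm thick, top at z = 392 mm. It stands on four square legs, each 32×32 mm in cross-section, from z = 0 to the seat underside, each flush with a corner of the seat. Four stretchers, 32 mm wide and 26 mm tall, connect adjacent legs with their undersides at z = 119 mm, each running between the inner faces of the legs it joins and aligned with the legs' outer faces on the other axis.

B is a rectangular door frame: two vertical jambs of 68×94 mm section, 2143 mm tall, with a clear opening 918 mm wide between their inner faces. A header 114 mm tall and 94 mm deep lies on top of the jambs and spans the full outside width.

The door frame is against the stool's +x side, with their −y faces flush.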